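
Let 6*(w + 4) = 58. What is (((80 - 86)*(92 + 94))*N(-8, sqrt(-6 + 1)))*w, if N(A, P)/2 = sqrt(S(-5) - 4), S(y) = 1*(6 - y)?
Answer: -12648*sqrt(7) ≈ -33463.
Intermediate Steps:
S(y) = 6 - y
w = 17/3 (w = -4 + (1/6)*58 = -4 + 29/3 = 17/3 ≈ 5.6667)
N(A, P) = 2*sqrt(7) (N(A, P) = 2*sqrt((6 - 1*(-5)) - 4) = 2*sqrt((6 + 5) - 4) = 2*sqrt(11 - 4) = 2*sqrt(7))
(((80 - 86)*(92 + 94))*N(-8, sqrt(-6 + 1)))*w = (((80 - 86)*(92 + 94))*(2*sqrt(7)))*(17/3) = ((-6*186)*(2*sqrt(7)))*(17/3) = -2232*sqrt(7)*(17/3) = -12648*sqrt(7)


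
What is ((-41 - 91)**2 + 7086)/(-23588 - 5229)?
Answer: -24510/28817 ≈ -0.85054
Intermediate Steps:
((-41 - 91)**2 + 7086)/(-23588 - 5229) = ((-132)**2 + 7086)/(-28817) = (17424 + 7086)*(-1/28817) = 24510*(-1/28817) = -24510/28817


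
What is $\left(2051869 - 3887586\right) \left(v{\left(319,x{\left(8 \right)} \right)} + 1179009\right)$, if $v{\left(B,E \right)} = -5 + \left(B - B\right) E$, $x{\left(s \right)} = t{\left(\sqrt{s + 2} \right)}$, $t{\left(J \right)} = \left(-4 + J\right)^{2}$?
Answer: $-2164317685868$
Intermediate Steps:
$x{\left(s \right)} = \left(-4 + \sqrt{2 + s}\right)^{2}$ ($x{\left(s \right)} = \left(-4 + \sqrt{s + 2}\right)^{2} = \left(-4 + \sqrt{2 + s}\right)^{2}$)
$v{\left(B,E \right)} = -5$ ($v{\left(B,E \right)} = -5 + 0 E = -5 + 0 = -5$)
$\left(2051869 - 3887586\right) \left(v{\left(319,x{\left(8 \right)} \right)} + 1179009\right) = \left(2051869 - 3887586\right) \left(-5 + 1179009\right) = \left(-1835717\right) 1179004 = -2164317685868$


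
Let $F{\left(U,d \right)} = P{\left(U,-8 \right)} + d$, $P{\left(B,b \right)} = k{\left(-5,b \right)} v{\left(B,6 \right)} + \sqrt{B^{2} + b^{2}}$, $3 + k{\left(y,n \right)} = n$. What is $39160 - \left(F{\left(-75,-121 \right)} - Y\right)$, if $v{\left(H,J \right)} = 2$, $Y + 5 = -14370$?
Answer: $24928 - \sqrt{5689} \approx 24853.0$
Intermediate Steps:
$Y = -14375$ ($Y = -5 - 14370 = -14375$)
$k{\left(y,n \right)} = -3 + n$
$P{\left(B,b \right)} = -6 + \sqrt{B^{2} + b^{2}} + 2 b$ ($P{\left(B,b \right)} = \left(-3 + b\right) 2 + \sqrt{B^{2} + b^{2}} = \left(-6 + 2 b\right) + \sqrt{B^{2} + b^{2}} = -6 + \sqrt{B^{2} + b^{2}} + 2 b$)
$F{\left(U,d \right)} = -22 + d + \sqrt{64 + U^{2}}$ ($F{\left(U,d \right)} = \left(-6 + \sqrt{U^{2} + \left(-8\right)^{2}} + 2 \left(-8\right)\right) + d = \left(-6 + \sqrt{U^{2} + 64} - 16\right) + d = \left(-6 + \sqrt{64 + U^{2}} - 16\right) + d = \left(-22 + \sqrt{64 + U^{2}}\right) + d = -22 + d + \sqrt{64 + U^{2}}$)
$39160 - \left(F{\left(-75,-121 \right)} - Y\right) = 39160 - \left(\left(-22 - 121 + \sqrt{64 + \left(-75\right)^{2}}\right) - -14375\right) = 39160 - \left(\left(-22 - 121 + \sqrt{64 + 5625}\right) + 14375\right) = 39160 - \left(\left(-22 - 121 + \sqrt{5689}\right) + 14375\right) = 39160 - \left(\left(-143 + \sqrt{5689}\right) + 14375\right) = 39160 - \left(14232 + \sqrt{5689}\right) = 24928 - \sqrt{5689}$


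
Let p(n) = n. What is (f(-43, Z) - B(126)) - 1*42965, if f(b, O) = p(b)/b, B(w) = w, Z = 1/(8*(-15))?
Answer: -43090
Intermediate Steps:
Z = -1/120 (Z = 1/(-120) = -1/120 ≈ -0.0083333)
f(b, O) = 1 (f(b, O) = b/b = 1)
(f(-43, Z) - B(126)) - 1*42965 = (1 - 1*126) - 1*42965 = (1 - 126) - 42965 = -125 - 42965 = -43090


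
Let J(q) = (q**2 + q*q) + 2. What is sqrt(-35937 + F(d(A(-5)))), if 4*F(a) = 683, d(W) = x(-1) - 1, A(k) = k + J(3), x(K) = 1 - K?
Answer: I*sqrt(143065)/2 ≈ 189.12*I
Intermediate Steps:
J(q) = 2 + 2*q**2 (J(q) = (q**2 + q**2) + 2 = 2*q**2 + 2 = 2 + 2*q**2)
A(k) = 20 + k (A(k) = k + (2 + 2*3**2) = k + (2 + 2*9) = k + (2 + 18) = k + 20 = 20 + k)
d(W) = 1 (d(W) = (1 - 1*(-1)) - 1 = (1 + 1) - 1 = 2 - 1 = 1)
F(a) = 683/4 (F(a) = (1/4)*683 = 683/4)
sqrt(-35937 + F(d(A(-5)))) = sqrt(-35937 + 683/4) = sqrt(-143065/4) = I*sqrt(143065)/2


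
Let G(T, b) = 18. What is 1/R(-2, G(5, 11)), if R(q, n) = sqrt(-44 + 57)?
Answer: sqrt(13)/13 ≈ 0.27735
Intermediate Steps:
R(q, n) = sqrt(13)
1/R(-2, G(5, 11)) = 1/(sqrt(13)) = sqrt(13)/13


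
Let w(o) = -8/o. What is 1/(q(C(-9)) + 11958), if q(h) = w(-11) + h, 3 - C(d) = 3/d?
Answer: 33/394748 ≈ 8.3598e-5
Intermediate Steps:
C(d) = 3 - 3/d
q(h) = 8/11 + h (q(h) = -8/(-11) + h = -8*(-1/11) + h = 8/11 + h)
1/(q(C(-9)) + 11958) = 1/((8/11 + (3 - 3/(-9))) + 11958) = 1/((8/11 + (3 - 3*(-⅑))) + 11958) = 1/((8/11 + (3 + ⅓)) + 11958) = 1/((8/11 + 10/3) + 11958) = 1/(134/33 + 11958) = 1/(394748/33) = 33/394748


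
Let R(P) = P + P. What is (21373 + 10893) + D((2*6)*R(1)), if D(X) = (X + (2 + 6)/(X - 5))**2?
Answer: 11863322/361 ≈ 32862.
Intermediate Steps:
R(P) = 2*P
D(X) = (X + 8/(-5 + X))**2
(21373 + 10893) + D((2*6)*R(1)) = (21373 + 10893) + (8 + ((2*6)*(2*1))**2 - 5*2*6*2*1)**2/(-5 + (2*6)*(2*1))**2 = 32266 + (8 + (12*2)**2 - 60*2)**2/(-5 + 12*2)**2 = 32266 + (8 + 24**2 - 5*24)**2/(-5 + 24)**2 = 32266 + (8 + 576 - 120)**2/19**2 = 32266 + (1/361)*464**2 = 32266 + (1/361)*215296 = 32266 + 215296/361 = 11863322/361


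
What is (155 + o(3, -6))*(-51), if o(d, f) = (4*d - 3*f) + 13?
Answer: -10098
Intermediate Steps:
o(d, f) = 13 - 3*f + 4*d (o(d, f) = (-3*f + 4*d) + 13 = 13 - 3*f + 4*d)
(155 + o(3, -6))*(-51) = (155 + (13 - 3*(-6) + 4*3))*(-51) = (155 + (13 + 18 + 12))*(-51) = (155 + 43)*(-51) = 198*(-51) = -10098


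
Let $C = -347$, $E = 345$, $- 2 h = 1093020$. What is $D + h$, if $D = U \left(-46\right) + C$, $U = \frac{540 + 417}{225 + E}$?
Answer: $- \frac{51958752}{95} \approx -5.4693 \cdot 10^{5}$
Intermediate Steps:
$h = -546510$ ($h = \left(- \frac{1}{2}\right) 1093020 = -546510$)
$U = \frac{319}{190}$ ($U = \frac{540 + 417}{225 + 345} = \frac{957}{570} = 957 \cdot \frac{1}{570} = \frac{319}{190} \approx 1.6789$)
$D = - \frac{40302}{95}$ ($D = \frac{319}{190} \left(-46\right) - 347 = - \frac{7337}{95} - 347 = - \frac{40302}{95} \approx -424.23$)
$D + h = - \frac{40302}{95} - 546510 = - \frac{51958752}{95}$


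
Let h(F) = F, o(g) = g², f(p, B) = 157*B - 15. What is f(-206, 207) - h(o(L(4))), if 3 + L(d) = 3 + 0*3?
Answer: 32484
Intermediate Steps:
L(d) = 0 (L(d) = -3 + (3 + 0*3) = -3 + (3 + 0) = -3 + 3 = 0)
f(p, B) = -15 + 157*B
f(-206, 207) - h(o(L(4))) = (-15 + 157*207) - 1*0² = (-15 + 32499) - 1*0 = 32484 + 0 = 32484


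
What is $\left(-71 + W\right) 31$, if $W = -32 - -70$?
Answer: $-1023$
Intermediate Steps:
$W = 38$ ($W = -32 + 70 = 38$)
$\left(-71 + W\right) 31 = \left(-71 + 38\right) 31 = \left(-33\right) 31 = -1023$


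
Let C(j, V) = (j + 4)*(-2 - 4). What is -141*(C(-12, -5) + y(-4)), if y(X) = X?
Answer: -6204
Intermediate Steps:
C(j, V) = -24 - 6*j (C(j, V) = (4 + j)*(-6) = -24 - 6*j)
-141*(C(-12, -5) + y(-4)) = -141*((-24 - 6*(-12)) - 4) = -141*((-24 + 72) - 4) = -141*(48 - 4) = -141*44 = -6204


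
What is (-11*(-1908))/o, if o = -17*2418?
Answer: -3498/6851 ≈ -0.51058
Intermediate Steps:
o = -41106
(-11*(-1908))/o = -11*(-1908)/(-41106) = 20988*(-1/41106) = -3498/6851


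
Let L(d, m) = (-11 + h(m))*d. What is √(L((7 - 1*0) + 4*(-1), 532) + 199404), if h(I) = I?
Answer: √200967 ≈ 448.29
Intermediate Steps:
L(d, m) = d*(-11 + m) (L(d, m) = (-11 + m)*d = d*(-11 + m))
√(L((7 - 1*0) + 4*(-1), 532) + 199404) = √(((7 - 1*0) + 4*(-1))*(-11 + 532) + 199404) = √(((7 + 0) - 4)*521 + 199404) = √((7 - 4)*521 + 199404) = √(3*521 + 199404) = √(1563 + 199404) = √200967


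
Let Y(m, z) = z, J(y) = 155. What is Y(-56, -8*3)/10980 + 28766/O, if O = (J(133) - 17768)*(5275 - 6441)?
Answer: -129409/164834505 ≈ -0.00078508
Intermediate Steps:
O = 20536758 (O = (155 - 17768)*(5275 - 6441) = -17613*(-1166) = 20536758)
Y(-56, -8*3)/10980 + 28766/O = -8*3/10980 + 28766/20536758 = -24*1/10980 + 28766*(1/20536758) = -2/915 + 757/540441 = -129409/164834505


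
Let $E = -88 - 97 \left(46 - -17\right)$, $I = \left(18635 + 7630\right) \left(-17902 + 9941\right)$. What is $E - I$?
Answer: $209089466$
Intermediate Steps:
$I = -209095665$ ($I = 26265 \left(-7961\right) = -209095665$)
$E = -6199$ ($E = -88 - 97 \left(46 + 17\right) = -88 - 6111 = -6199$)
$E - I = -6199 - -209095665 = -6199 + 209095665 = 209089466$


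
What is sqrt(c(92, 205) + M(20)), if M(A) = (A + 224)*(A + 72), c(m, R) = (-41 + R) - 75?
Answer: sqrt(22537) ≈ 150.12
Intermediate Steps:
c(m, R) = -116 + R
M(A) = (72 + A)*(224 + A) (M(A) = (224 + A)*(72 + A) = (72 + A)*(224 + A))
sqrt(c(92, 205) + M(20)) = sqrt((-116 + 205) + (16128 + 20**2 + 296*20)) = sqrt(89 + (16128 + 400 + 5920)) = sqrt(89 + 22448) = sqrt(22537)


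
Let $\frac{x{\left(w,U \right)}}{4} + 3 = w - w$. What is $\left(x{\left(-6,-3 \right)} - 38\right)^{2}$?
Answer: $2500$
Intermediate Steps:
$x{\left(w,U \right)} = -12$ ($x{\left(w,U \right)} = -12 + 4 \left(w - w\right) = -12 + 4 \cdot 0 = -12 + 0 = -12$)
$\left(x{\left(-6,-3 \right)} - 38\right)^{2} = \left(-12 - 38\right)^{2} = \left(-50\right)^{2} = 2500$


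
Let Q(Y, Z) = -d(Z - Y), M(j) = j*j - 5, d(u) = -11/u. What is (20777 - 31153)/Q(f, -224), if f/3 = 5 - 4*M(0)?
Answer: 3102424/11 ≈ 2.8204e+5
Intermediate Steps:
M(j) = -5 + j**2 (M(j) = j**2 - 5 = -5 + j**2)
f = 75 (f = 3*(5 - 4*(-5 + 0**2)) = 3*(5 - 4*(-5 + 0)) = 3*(5 - 4*(-5)) = 3*(5 + 20) = 3*25 = 75)
Q(Y, Z) = 11/(Z - Y) (Q(Y, Z) = -(-11)/(Z - Y) = 11/(Z - Y))
(20777 - 31153)/Q(f, -224) = (20777 - 31153)/((-11/(75 - 1*(-224)))) = -10376/((-11/(75 + 224))) = -10376/((-11/299)) = -10376/((-11*1/299)) = -10376/(-11/299) = -10376*(-299/11) = 3102424/11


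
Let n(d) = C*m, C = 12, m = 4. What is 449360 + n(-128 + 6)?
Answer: 449408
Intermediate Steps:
n(d) = 48 (n(d) = 12*4 = 48)
449360 + n(-128 + 6) = 449360 + 48 = 449408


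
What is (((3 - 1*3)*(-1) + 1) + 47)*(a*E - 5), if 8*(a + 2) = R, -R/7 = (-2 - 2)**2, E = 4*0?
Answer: -240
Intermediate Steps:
E = 0
R = -112 (R = -7*(-2 - 2)**2 = -7*(-4)**2 = -7*16 = -112)
a = -16 (a = -2 + (1/8)*(-112) = -2 - 14 = -16)
(((3 - 1*3)*(-1) + 1) + 47)*(a*E - 5) = (((3 - 1*3)*(-1) + 1) + 47)*(-16*0 - 5) = (((3 - 3)*(-1) + 1) + 47)*(0 - 5) = ((0*(-1) + 1) + 47)*(-5) = ((0 + 1) + 47)*(-5) = (1 + 47)*(-5) = 48*(-5) = -240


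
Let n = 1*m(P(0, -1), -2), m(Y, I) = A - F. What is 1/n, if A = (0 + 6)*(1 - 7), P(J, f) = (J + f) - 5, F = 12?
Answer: -1/48 ≈ -0.020833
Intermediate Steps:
P(J, f) = -5 + J + f
A = -36 (A = 6*(-6) = -36)
m(Y, I) = -48 (m(Y, I) = -36 - 1*12 = -36 - 12 = -48)
n = -48 (n = 1*(-48) = -48)
1/n = 1/(-48) = -1/48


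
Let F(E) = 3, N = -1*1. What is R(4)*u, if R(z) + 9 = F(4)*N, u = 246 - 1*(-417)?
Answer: -7956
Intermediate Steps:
u = 663 (u = 246 + 417 = 663)
N = -1
R(z) = -12 (R(z) = -9 + 3*(-1) = -9 - 3 = -12)
R(4)*u = -12*663 = -7956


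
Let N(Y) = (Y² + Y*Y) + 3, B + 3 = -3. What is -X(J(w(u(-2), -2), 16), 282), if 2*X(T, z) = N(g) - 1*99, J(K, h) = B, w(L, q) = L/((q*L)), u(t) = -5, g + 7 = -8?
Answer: -177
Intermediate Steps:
g = -15 (g = -7 - 8 = -15)
B = -6 (B = -3 - 3 = -6)
w(L, q) = 1/q (w(L, q) = L/((L*q)) = L*(1/(L*q)) = 1/q)
J(K, h) = -6
N(Y) = 3 + 2*Y² (N(Y) = (Y² + Y²) + 3 = 2*Y² + 3 = 3 + 2*Y²)
X(T, z) = 177 (X(T, z) = ((3 + 2*(-15)²) - 1*99)/2 = ((3 + 2*225) - 99)/2 = ((3 + 450) - 99)/2 = (453 - 99)/2 = (½)*354 = 177)
-X(J(w(u(-2), -2), 16), 282) = -1*177 = -177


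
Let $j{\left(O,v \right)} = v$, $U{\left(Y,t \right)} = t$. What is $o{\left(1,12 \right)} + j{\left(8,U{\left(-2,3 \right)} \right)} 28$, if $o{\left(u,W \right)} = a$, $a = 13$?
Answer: $97$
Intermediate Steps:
$o{\left(u,W \right)} = 13$
$o{\left(1,12 \right)} + j{\left(8,U{\left(-2,3 \right)} \right)} 28 = 13 + 3 \cdot 28 = 13 + 84 = 97$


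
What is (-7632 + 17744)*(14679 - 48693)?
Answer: -343949568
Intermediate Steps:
(-7632 + 17744)*(14679 - 48693) = 10112*(-34014) = -343949568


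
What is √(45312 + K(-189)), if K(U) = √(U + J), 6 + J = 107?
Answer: √(45312 + 2*I*√22) ≈ 212.87 + 0.022*I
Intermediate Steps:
J = 101 (J = -6 + 107 = 101)
K(U) = √(101 + U) (K(U) = √(U + 101) = √(101 + U))
√(45312 + K(-189)) = √(45312 + √(101 - 189)) = √(45312 + √(-88)) = √(45312 + 2*I*√22)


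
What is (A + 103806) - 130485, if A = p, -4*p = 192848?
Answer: -74891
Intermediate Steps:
p = -48212 (p = -1/4*192848 = -48212)
A = -48212
(A + 103806) - 130485 = (-48212 + 103806) - 130485 = 55594 - 130485 = -74891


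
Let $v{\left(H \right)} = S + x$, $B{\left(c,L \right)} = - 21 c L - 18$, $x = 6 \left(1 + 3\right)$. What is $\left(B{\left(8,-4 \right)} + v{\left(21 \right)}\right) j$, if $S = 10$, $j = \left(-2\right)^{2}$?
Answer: $2752$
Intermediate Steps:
$j = 4$
$x = 24$ ($x = 6 \cdot 4 = 24$)
$B{\left(c,L \right)} = -18 - 21 L c$ ($B{\left(c,L \right)} = - 21 L c - 18 = -18 - 21 L c$)
$v{\left(H \right)} = 34$ ($v{\left(H \right)} = 10 + 24 = 34$)
$\left(B{\left(8,-4 \right)} + v{\left(21 \right)}\right) j = \left(\left(-18 - \left(-84\right) 8\right) + 34\right) 4 = \left(\left(-18 + 672\right) + 34\right) 4 = \left(654 + 34\right) 4 = 688 \cdot 4 = 2752$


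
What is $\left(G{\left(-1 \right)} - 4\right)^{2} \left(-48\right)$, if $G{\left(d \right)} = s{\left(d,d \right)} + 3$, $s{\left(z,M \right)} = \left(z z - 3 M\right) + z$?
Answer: $-192$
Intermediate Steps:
$s{\left(z,M \right)} = z + z^{2} - 3 M$ ($s{\left(z,M \right)} = \left(z^{2} - 3 M\right) + z = z + z^{2} - 3 M$)
$G{\left(d \right)} = 3 + d^{2} - 2 d$ ($G{\left(d \right)} = \left(d + d^{2} - 3 d\right) + 3 = \left(d^{2} - 2 d\right) + 3 = 3 + d^{2} - 2 d$)
$\left(G{\left(-1 \right)} - 4\right)^{2} \left(-48\right) = \left(\left(3 + \left(-1\right)^{2} - -2\right) - 4\right)^{2} \left(-48\right) = \left(\left(3 + 1 + 2\right) - 4\right)^{2} \left(-48\right) = \left(6 - 4\right)^{2} \left(-48\right) = 2^{2} \left(-48\right) = 4 \left(-48\right) = -192$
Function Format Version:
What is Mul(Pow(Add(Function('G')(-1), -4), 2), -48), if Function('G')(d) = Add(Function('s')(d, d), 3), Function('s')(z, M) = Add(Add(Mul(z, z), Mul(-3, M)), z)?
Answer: -192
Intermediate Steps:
Function('s')(z, M) = Add(z, Pow(z, 2), Mul(-3, M)) (Function('s')(z, M) = Add(Add(Pow(z, 2), Mul(-3, M)), z) = Add(z, Pow(z, 2), Mul(-3, M)))
Function('G')(d) = Add(3, Pow(d, 2), Mul(-2, d)) (Function('G')(d) = Add(Add(d, Pow(d, 2), Mul(-3, d)), 3) = Add(Add(Pow(d, 2), Mul(-2, d)), 3) = Add(3, Pow(d, 2), Mul(-2, d)))
Mul(Pow(Add(Function('G')(-1), -4), 2), -48) = Mul(Pow(Add(Add(3, Pow(-1, 2), Mul(-2, -1)), -4), 2), -48) = Mul(Pow(Add(Add(3, 1, 2), -4), 2), -48) = Mul(Pow(Add(6, -4), 2), -48) = Mul(Pow(2, 2), -48) = Mul(4, -48) = -192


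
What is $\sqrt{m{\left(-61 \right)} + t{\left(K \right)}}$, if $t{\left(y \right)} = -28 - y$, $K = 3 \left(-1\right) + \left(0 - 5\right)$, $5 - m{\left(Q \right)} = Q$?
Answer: $\sqrt{46} \approx 6.7823$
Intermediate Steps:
$m{\left(Q \right)} = 5 - Q$
$K = -8$ ($K = -3 + \left(0 - 5\right) = -3 - 5 = -8$)
$\sqrt{m{\left(-61 \right)} + t{\left(K \right)}} = \sqrt{\left(5 - -61\right) - 20} = \sqrt{\left(5 + 61\right) + \left(-28 + 8\right)} = \sqrt{66 - 20} = \sqrt{46}$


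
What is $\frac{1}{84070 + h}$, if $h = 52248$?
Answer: $\frac{1}{136318} \approx 7.3358 \cdot 10^{-6}$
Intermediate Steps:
$\frac{1}{84070 + h} = \frac{1}{84070 + 52248} = \frac{1}{136318}$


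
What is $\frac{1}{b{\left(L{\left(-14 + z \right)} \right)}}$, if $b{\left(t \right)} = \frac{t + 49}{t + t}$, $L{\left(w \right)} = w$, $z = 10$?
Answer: $- \frac{8}{45} \approx -0.17778$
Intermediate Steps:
$b{\left(t \right)} = \frac{49 + t}{2 t}$
$\frac{1}{b{\left(L{\left(-14 + z \right)} \right)}} = \frac{1}{\frac{1}{2} \frac{1}{-14 + 10} \left(49 + \left(-14 + 10\right)\right)} = \frac{1}{\frac{1}{2} \frac{1}{-4} \left(49 - 4\right)} = \frac{1}{\frac{1}{2} \left(- \frac{1}{4}\right) 45} = \frac{1}{- \frac{45}{8}} = - \frac{8}{45}$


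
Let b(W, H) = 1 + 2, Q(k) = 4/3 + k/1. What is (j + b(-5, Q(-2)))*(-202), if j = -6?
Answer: 606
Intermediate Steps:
Q(k) = 4/3 + k (Q(k) = 4*(1/3) + k*1 = 4/3 + k)
b(W, H) = 3
(j + b(-5, Q(-2)))*(-202) = (-6 + 3)*(-202) = -3*(-202) = 606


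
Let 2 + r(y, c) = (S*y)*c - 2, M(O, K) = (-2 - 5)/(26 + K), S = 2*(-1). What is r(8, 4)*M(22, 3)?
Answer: 476/29 ≈ 16.414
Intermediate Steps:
S = -2
M(O, K) = -7/(26 + K)
r(y, c) = -4 - 2*c*y (r(y, c) = -2 + ((-2*y)*c - 2) = -2 + (-2*c*y - 2) = -2 + (-2 - 2*c*y) = -4 - 2*c*y)
r(8, 4)*M(22, 3) = (-4 - 2*4*8)*(-7/(26 + 3)) = (-4 - 64)*(-7/29) = -(-476)/29 = -68*(-7/29) = 476/29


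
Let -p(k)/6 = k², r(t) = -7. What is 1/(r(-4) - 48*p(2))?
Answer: 1/1145 ≈ 0.00087336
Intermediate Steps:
p(k) = -6*k²
1/(r(-4) - 48*p(2)) = 1/(-7 - (-288)*2²) = 1/(-7 - (-288)*4) = 1/(-7 - 48*(-24)) = 1/(-7 + 1152) = 1/1145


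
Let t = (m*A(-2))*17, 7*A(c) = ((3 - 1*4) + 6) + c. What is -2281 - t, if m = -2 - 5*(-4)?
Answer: -16885/7 ≈ -2412.1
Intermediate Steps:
A(c) = 5/7 + c/7 (A(c) = (((3 - 1*4) + 6) + c)/7 = (((3 - 4) + 6) + c)/7 = ((-1 + 6) + c)/7 = (5 + c)/7 = 5/7 + c/7)
m = 18 (m = -2 + 20 = 18)
t = 918/7 (t = (18*(5/7 + (⅐)*(-2)))*17 = (18*(5/7 - 2/7))*17 = (18*(3/7))*17 = (54/7)*17 = 918/7 ≈ 131.14)
-2281 - t = -2281 - 1*918/7 = -2281 - 918/7 = -16885/7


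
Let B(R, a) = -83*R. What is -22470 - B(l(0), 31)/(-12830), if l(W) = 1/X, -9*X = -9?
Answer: -288290183/12830 ≈ -22470.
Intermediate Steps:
X = 1 (X = -1/9*(-9) = 1)
l(W) = 1 (l(W) = 1/1 = 1)
-22470 - B(l(0), 31)/(-12830) = -22470 - (-83*1)/(-12830) = -22470 - (-83)*(-1)/12830 = -22470 - 1*83/12830 = -22470 - 83/12830 = -288290183/12830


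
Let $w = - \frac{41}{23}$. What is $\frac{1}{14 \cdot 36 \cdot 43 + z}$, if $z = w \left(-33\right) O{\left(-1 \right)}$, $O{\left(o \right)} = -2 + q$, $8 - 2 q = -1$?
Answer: $\frac{46}{1003677} \approx 4.5831 \cdot 10^{-5}$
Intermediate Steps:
$q = \frac{9}{2}$ ($q = 4 - - \frac{1}{2} = 4 + \frac{1}{2} = \frac{9}{2} \approx 4.5$)
$w = - \frac{41}{23}$ ($w = \left(-41\right) \frac{1}{23} = - \frac{41}{23} \approx -1.7826$)
$O{\left(o \right)} = \frac{5}{2}$ ($O{\left(o \right)} = -2 + \frac{9}{2} = \frac{5}{2}$)
$z = \frac{6765}{46}$ ($z = \left(- \frac{41}{23}\right) \left(-33\right) \frac{5}{2} = \frac{1353}{23} \cdot \frac{5}{2} = \frac{6765}{46} \approx 147.07$)
$\frac{1}{14 \cdot 36 \cdot 43 + z} = \frac{1}{14 \cdot 36 \cdot 43 + \frac{6765}{46}} = \frac{1}{504 \cdot 43 + \frac{6765}{46}} = \frac{1}{21672 + \frac{6765}{46}} = \frac{1}{\frac{1003677}{46}} = \frac{46}{1003677}$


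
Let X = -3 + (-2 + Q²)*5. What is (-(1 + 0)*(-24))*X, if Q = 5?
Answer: 2688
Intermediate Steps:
X = 112 (X = -3 + (-2 + 5²)*5 = -3 + (-2 + 25)*5 = -3 + 23*5 = -3 + 115 = 112)
(-(1 + 0)*(-24))*X = (-(1 + 0)*(-24))*112 = (-1*1*(-24))*112 = -1*(-24)*112 = 24*112 = 2688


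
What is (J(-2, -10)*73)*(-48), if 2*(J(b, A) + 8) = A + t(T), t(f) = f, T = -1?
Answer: 47304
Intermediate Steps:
J(b, A) = -17/2 + A/2 (J(b, A) = -8 + (A - 1)/2 = -8 + (-1 + A)/2 = -8 + (-½ + A/2) = -17/2 + A/2)
(J(-2, -10)*73)*(-48) = ((-17/2 + (½)*(-10))*73)*(-48) = ((-17/2 - 5)*73)*(-48) = -27/2*73*(-48) = -1971/2*(-48) = 47304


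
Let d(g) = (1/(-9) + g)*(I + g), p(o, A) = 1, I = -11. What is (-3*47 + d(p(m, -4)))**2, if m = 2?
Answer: 1819801/81 ≈ 22467.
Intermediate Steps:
d(g) = (-11 + g)*(-1/9 + g) (d(g) = (1/(-9) + g)*(-11 + g) = (-1/9 + g)*(-11 + g) = (-11 + g)*(-1/9 + g))
(-3*47 + d(p(m, -4)))**2 = (-3*47 + (11/9 + 1**2 - 100/9*1))**2 = (-141 + (11/9 + 1 - 100/9))**2 = (-141 - 80/9)**2 = (-1349/9)**2 = 1819801/81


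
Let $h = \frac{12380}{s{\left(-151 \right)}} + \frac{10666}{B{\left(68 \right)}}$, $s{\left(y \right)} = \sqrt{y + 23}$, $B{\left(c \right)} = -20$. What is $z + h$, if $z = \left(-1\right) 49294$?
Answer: $- \frac{498273}{10} - \frac{3095 i \sqrt{2}}{4} \approx -49827.0 - 1094.2 i$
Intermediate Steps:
$s{\left(y \right)} = \sqrt{23 + y}$
$z = -49294$
$h = - \frac{5333}{10} - \frac{3095 i \sqrt{2}}{4}$ ($h = \frac{12380}{\sqrt{23 - 151}} + \frac{10666}{-20} = \frac{12380}{\sqrt{-128}} + 10666 \left(- \frac{1}{20}\right) = \frac{12380}{8 i \sqrt{2}} - \frac{5333}{10} = 12380 \left(- \frac{i \sqrt{2}}{16}\right) - \frac{5333}{10} = - \frac{3095 i \sqrt{2}}{4} - \frac{5333}{10} = - \frac{5333}{10} - \frac{3095 i \sqrt{2}}{4} \approx -533.3 - 1094.2 i$)
$z + h = -49294 - \left(\frac{5333}{10} + \frac{3095 i \sqrt{2}}{4}\right) = - \frac{498273}{10} - \frac{3095 i \sqrt{2}}{4}$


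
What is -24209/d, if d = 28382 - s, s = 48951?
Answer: 24209/20569 ≈ 1.1770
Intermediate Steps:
d = -20569 (d = 28382 - 1*48951 = 28382 - 48951 = -20569)
-24209/d = -24209/(-20569) = -24209*(-1/20569) = 24209/20569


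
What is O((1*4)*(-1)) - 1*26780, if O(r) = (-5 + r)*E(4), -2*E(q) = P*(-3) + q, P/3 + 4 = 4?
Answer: -26762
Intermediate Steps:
P = 0 (P = -12 + 3*4 = -12 + 12 = 0)
E(q) = -q/2 (E(q) = -(0*(-3) + q)/2 = -(0 + q)/2 = -q/2)
O(r) = 10 - 2*r (O(r) = (-5 + r)*(-1/2*4) = (-5 + r)*(-2) = 10 - 2*r)
O((1*4)*(-1)) - 1*26780 = (10 - 2*1*4*(-1)) - 1*26780 = (10 - 8*(-1)) - 26780 = (10 - 2*(-4)) - 26780 = (10 + 8) - 26780 = 18 - 26780 = -26762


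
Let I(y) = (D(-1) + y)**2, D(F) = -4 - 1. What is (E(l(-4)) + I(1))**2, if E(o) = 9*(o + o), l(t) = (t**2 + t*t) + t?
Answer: 270400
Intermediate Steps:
D(F) = -5
l(t) = t + 2*t**2 (l(t) = (t**2 + t**2) + t = 2*t**2 + t = t + 2*t**2)
E(o) = 18*o (E(o) = 9*(2*o) = 18*o)
I(y) = (-5 + y)**2
(E(l(-4)) + I(1))**2 = (18*(-4*(1 + 2*(-4))) + (-5 + 1)**2)**2 = (18*(-4*(1 - 8)) + (-4)**2)**2 = (18*(-4*(-7)) + 16)**2 = (18*28 + 16)**2 = (504 + 16)**2 = 520**2 = 270400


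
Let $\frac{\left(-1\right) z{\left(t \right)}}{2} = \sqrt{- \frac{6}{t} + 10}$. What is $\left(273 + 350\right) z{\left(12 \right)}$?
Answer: $- 623 \sqrt{38} \approx -3840.4$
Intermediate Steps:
$z{\left(t \right)} = - 2 \sqrt{10 - \frac{6}{t}}$ ($z{\left(t \right)} = - 2 \sqrt{- \frac{6}{t} + 10} = - 2 \sqrt{10 - \frac{6}{t}}$)
$\left(273 + 350\right) z{\left(12 \right)} = \left(273 + 350\right) \left(- 2 \sqrt{10 - \frac{6}{12}}\right) = 623 \left(- 2 \sqrt{10 - \frac{1}{2}}\right) = 623 \left(- 2 \sqrt{\frac{19}{2}}\right) = 623 \left(- 2 \frac{\sqrt{38}}{2}\right) = 623 \left(- \sqrt{38}\right) = - 623 \sqrt{38}$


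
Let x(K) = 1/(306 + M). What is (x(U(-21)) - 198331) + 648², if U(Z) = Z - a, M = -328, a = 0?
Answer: 4874605/22 ≈ 2.2157e+5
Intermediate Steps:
U(Z) = Z (U(Z) = Z - 1*0 = Z + 0 = Z)
x(K) = -1/22 (x(K) = 1/(306 - 328) = 1/(-22) = -1/22)
(x(U(-21)) - 198331) + 648² = (-1/22 - 198331) + 648² = -4363283/22 + 419904 = 4874605/22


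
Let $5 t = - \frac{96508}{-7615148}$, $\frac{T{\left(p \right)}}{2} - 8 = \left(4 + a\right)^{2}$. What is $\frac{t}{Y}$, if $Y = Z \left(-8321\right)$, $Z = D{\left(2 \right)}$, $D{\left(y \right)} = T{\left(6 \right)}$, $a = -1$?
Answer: $- \frac{24127}{2693039976590} \approx -8.959 \cdot 10^{-9}$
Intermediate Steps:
$T{\left(p \right)} = 34$ ($T{\left(p \right)} = 16 + 2 \left(4 - 1\right)^{2} = 16 + 2 \cdot 3^{2} = 16 + 2 \cdot 9 = 16 + 18 = 34$)
$D{\left(y \right)} = 34$
$Z = 34$
$Y = -282914$ ($Y = 34 \left(-8321\right) = -282914$)
$t = \frac{24127}{9518935}$ ($t = \frac{\left(-96508\right) \frac{1}{-7615148}}{5} = \frac{\left(-96508\right) \left(- \frac{1}{7615148}\right)}{5} = \frac{1}{5} \cdot \frac{24127}{1903787} = \frac{24127}{9518935} \approx 0.0025346$)
$\frac{t}{Y} = \frac{24127}{9518935 \left(-282914\right)} = \frac{24127}{9518935} \left(- \frac{1}{282914}\right) = - \frac{24127}{2693039976590}$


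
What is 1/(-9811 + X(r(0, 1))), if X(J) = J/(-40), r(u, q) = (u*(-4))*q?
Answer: -1/9811 ≈ -0.00010193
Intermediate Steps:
r(u, q) = -4*q*u (r(u, q) = (-4*u)*q = -4*q*u)
X(J) = -J/40 (X(J) = J*(-1/40) = -J/40)
1/(-9811 + X(r(0, 1))) = 1/(-9811 - (-1)*0/10) = 1/(-9811 - 1/40*0) = 1/(-9811 + 0) = 1/(-9811) = -1/9811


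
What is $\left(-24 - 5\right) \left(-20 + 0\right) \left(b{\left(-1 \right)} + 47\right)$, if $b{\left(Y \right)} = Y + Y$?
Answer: $26100$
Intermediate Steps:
$b{\left(Y \right)} = 2 Y$
$\left(-24 - 5\right) \left(-20 + 0\right) \left(b{\left(-1 \right)} + 47\right) = \left(-24 - 5\right) \left(-20 + 0\right) \left(2 \left(-1\right) + 47\right) = \left(-29\right) \left(-20\right) \left(-2 + 47\right) = 580 \cdot 45 = 26100$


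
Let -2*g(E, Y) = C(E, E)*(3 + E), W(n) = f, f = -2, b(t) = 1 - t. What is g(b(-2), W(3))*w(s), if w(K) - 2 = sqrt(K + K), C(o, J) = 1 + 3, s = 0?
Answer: -24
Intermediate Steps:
C(o, J) = 4
W(n) = -2
g(E, Y) = -6 - 2*E (g(E, Y) = -2*(3 + E) = -(12 + 4*E)/2 = -6 - 2*E)
w(K) = 2 + sqrt(2)*sqrt(K) (w(K) = 2 + sqrt(K + K) = 2 + sqrt(2*K) = 2 + sqrt(2)*sqrt(K))
g(b(-2), W(3))*w(s) = (-6 - 2*(1 - 1*(-2)))*(2 + sqrt(2)*sqrt(0)) = (-6 - 2*(1 + 2))*(2 + sqrt(2)*0) = (-6 - 2*3)*(2 + 0) = (-6 - 6)*2 = -12*2 = -24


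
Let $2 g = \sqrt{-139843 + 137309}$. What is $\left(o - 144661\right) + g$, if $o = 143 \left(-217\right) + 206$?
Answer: $-175486 + \frac{i \sqrt{2534}}{2} \approx -1.7549 \cdot 10^{5} + 25.169 i$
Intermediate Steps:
$g = \frac{i \sqrt{2534}}{2}$ ($g = \frac{\sqrt{-139843 + 137309}}{2} = \frac{\sqrt{-2534}}{2} = \frac{i \sqrt{2534}}{2} \approx 25.169 i$)
$o = -30825$ ($o = -31031 + 206 = -30825$)
$\left(o - 144661\right) + g = \left(-30825 - 144661\right) + \frac{i \sqrt{2534}}{2} = -175486 + \frac{i \sqrt{2534}}{2}$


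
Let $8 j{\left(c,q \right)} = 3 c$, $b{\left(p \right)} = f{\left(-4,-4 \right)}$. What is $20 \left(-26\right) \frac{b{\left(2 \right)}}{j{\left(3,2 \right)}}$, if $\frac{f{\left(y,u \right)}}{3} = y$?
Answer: $\frac{16640}{3} \approx 5546.7$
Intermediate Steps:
$f{\left(y,u \right)} = 3 y$
$b{\left(p \right)} = -12$ ($b{\left(p \right)} = 3 \left(-4\right) = -12$)
$j{\left(c,q \right)} = \frac{3 c}{8}$
$20 \left(-26\right) \frac{b{\left(2 \right)}}{j{\left(3,2 \right)}} = 20 \left(-26\right) \left(- \frac{12}{\frac{3}{8} \cdot 3}\right) = - 520 \left(- \frac{12}{\frac{9}{8}}\right) = - 520 \left(\left(-12\right) \frac{8}{9}\right) = \left(-520\right) \left(- \frac{32}{3}\right) = \frac{16640}{3}$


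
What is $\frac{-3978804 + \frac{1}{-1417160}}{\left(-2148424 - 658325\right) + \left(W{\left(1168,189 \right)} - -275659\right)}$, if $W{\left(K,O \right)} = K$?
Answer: $\frac{5638601876641}{3585304261520} \approx 1.5727$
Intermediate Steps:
$\frac{-3978804 + \frac{1}{-1417160}}{\left(-2148424 - 658325\right) + \left(W{\left(1168,189 \right)} - -275659\right)} = \frac{-3978804 + \frac{1}{-1417160}}{\left(-2148424 - 658325\right) + \left(1168 - -275659\right)} = \frac{-3978804 - \frac{1}{1417160}}{\left(-2148424 - 658325\right) + \left(1168 + 275659\right)} = - \frac{5638601876641}{1417160 \left(\left(-2148424 - 658325\right) + 276827\right)} = - \frac{5638601876641}{1417160 \left(-2806749 + 276827\right)} = - \frac{5638601876641}{1417160 \left(-2529922\right)} = \left(- \frac{5638601876641}{1417160}\right) \left(- \frac{1}{2529922}\right) = \frac{5638601876641}{3585304261520}$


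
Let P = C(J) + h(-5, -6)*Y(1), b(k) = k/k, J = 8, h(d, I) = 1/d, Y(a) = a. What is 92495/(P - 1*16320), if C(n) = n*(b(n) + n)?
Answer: -462475/81241 ≈ -5.6926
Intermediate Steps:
b(k) = 1
C(n) = n*(1 + n)
P = 359/5 (P = 8*(1 + 8) + 1/(-5) = 8*9 - ⅕*1 = 72 - ⅕ = 359/5 ≈ 71.800)
92495/(P - 1*16320) = 92495/(359/5 - 1*16320) = 92495/(359/5 - 16320) = 92495/(-81241/5) = 92495*(-5/81241) = -462475/81241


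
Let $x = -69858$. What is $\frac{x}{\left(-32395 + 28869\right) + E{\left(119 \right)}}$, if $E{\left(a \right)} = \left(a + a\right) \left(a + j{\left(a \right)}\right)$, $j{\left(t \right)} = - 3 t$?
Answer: $\frac{34929}{30085} \approx 1.161$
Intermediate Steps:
$E{\left(a \right)} = - 4 a^{2}$ ($E{\left(a \right)} = \left(a + a\right) \left(a - 3 a\right) = 2 a \left(- 2 a\right) = - 4 a^{2}$)
$\frac{x}{\left(-32395 + 28869\right) + E{\left(119 \right)}} = - \frac{69858}{\left(-32395 + 28869\right) - 4 \cdot 119^{2}} = - \frac{69858}{-3526 - 56644} = - \frac{69858}{-60170} = \left(-69858\right) \left(- \frac{1}{60170}\right) = \frac{34929}{30085}$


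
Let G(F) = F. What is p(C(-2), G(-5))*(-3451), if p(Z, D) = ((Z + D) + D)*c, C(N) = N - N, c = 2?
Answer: 69020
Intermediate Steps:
C(N) = 0
p(Z, D) = 2*Z + 4*D (p(Z, D) = ((Z + D) + D)*2 = ((D + Z) + D)*2 = (Z + 2*D)*2 = 2*Z + 4*D)
p(C(-2), G(-5))*(-3451) = (2*0 + 4*(-5))*(-3451) = (0 - 20)*(-3451) = -20*(-3451) = 69020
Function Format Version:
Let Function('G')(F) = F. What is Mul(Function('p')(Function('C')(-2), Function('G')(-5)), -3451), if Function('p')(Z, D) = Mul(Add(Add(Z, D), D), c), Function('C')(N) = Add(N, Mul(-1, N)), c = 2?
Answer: 69020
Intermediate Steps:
Function('C')(N) = 0
Function('p')(Z, D) = Add(Mul(2, Z), Mul(4, D)) (Function('p')(Z, D) = Mul(Add(Add(Z, D), D), 2) = Mul(Add(Add(D, Z), D), 2) = Mul(Add(Z, Mul(2, D)), 2) = Add(Mul(2, Z), Mul(4, D)))
Mul(Function('p')(Function('C')(-2), Function('G')(-5)), -3451) = Mul(Add(Mul(2, 0), Mul(4, -5)), -3451) = Mul(Add(0, -20), -3451) = Mul(-20, -3451) = 69020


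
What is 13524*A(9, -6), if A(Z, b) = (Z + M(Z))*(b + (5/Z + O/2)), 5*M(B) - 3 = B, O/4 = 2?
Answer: -1113476/5 ≈ -2.2270e+5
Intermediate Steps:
O = 8 (O = 4*2 = 8)
M(B) = 3/5 + B/5
A(Z, b) = (3/5 + 6*Z/5)*(4 + b + 5/Z) (A(Z, b) = (Z + (3/5 + Z/5))*(b + (5/Z + 8/2)) = (3/5 + 6*Z/5)*(b + (5/Z + 8*(1/2))) = (3/5 + 6*Z/5)*(b + (5/Z + 4)) = (3/5 + 6*Z/5)*(b + (4 + 5/Z)) = (3/5 + 6*Z/5)*(4 + b + 5/Z))
13524*A(9, -6) = 13524*((3 + 9 + (1/5)*9*(37 + 24*9 - 6*(3 + 9) + 5*9*(-6)))/9) = 13524*((3 + 9 + (1/5)*9*(37 + 216 - 6*12 - 270))/9) = 13524*((3 + 9 + (1/5)*9*(37 + 216 - 72 - 270))/9) = 13524*((3 + 9 + (1/5)*9*(-89))/9) = 13524*((3 + 9 - 801/5)/9) = 13524*((1/9)*(-741/5)) = 13524*(-247/15) = -1113476/5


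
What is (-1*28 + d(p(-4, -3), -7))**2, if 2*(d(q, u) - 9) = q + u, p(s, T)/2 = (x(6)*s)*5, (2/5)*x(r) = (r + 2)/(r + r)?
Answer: 112225/36 ≈ 3117.4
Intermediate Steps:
x(r) = 5*(2 + r)/(4*r) (x(r) = 5*((r + 2)/(r + r))/2 = 5*((2 + r)/((2*r)))/2 = 5*((2 + r)*(1/(2*r)))/2 = 5*((2 + r)/(2*r))/2 = 5*(2 + r)/(4*r))
p(s, T) = 50*s/3 (p(s, T) = 2*((((5/4)*(2 + 6)/6)*s)*5) = 2*((((5/4)*(1/6)*8)*s)*5) = 2*((5*s/3)*5) = 2*(25*s/3) = 50*s/3)
d(q, u) = 9 + q/2 + u/2 (d(q, u) = 9 + (q + u)/2 = 9 + (q/2 + u/2) = 9 + q/2 + u/2)
(-1*28 + d(p(-4, -3), -7))**2 = (-1*28 + (9 + ((50/3)*(-4))/2 + (1/2)*(-7)))**2 = (-28 + (9 + (1/2)*(-200/3) - 7/2))**2 = (-28 + (9 - 100/3 - 7/2))**2 = (-28 - 167/6)**2 = (-335/6)**2 = 112225/36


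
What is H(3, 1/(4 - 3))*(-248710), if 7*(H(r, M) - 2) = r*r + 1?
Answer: -852720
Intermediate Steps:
H(r, M) = 15/7 + r²/7 (H(r, M) = 2 + (r*r + 1)/7 = 2 + (r² + 1)/7 = 2 + (1 + r²)/7 = 2 + (⅐ + r²/7) = 15/7 + r²/7)
H(3, 1/(4 - 3))*(-248710) = (15/7 + (⅐)*3²)*(-248710) = (15/7 + (⅐)*9)*(-248710) = (15/7 + 9/7)*(-248710) = (24/7)*(-248710) = -852720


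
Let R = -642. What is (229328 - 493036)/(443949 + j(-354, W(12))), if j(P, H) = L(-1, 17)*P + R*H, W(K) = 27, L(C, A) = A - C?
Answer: -263708/420243 ≈ -0.62751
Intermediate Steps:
j(P, H) = -642*H + 18*P (j(P, H) = (17 - 1*(-1))*P - 642*H = (17 + 1)*P - 642*H = 18*P - 642*H = -642*H + 18*P)
(229328 - 493036)/(443949 + j(-354, W(12))) = (229328 - 493036)/(443949 + (-642*27 + 18*(-354))) = -263708/(443949 + (-17334 - 6372)) = -263708/(443949 - 23706) = -263708/420243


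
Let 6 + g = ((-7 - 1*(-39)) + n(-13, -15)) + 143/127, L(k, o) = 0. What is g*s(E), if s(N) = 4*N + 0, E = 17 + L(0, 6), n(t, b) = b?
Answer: 104720/127 ≈ 824.57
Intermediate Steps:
g = 1540/127 (g = -6 + (((-7 - 1*(-39)) - 15) + 143/127) = -6 + (((-7 + 39) - 15) + 143*(1/127)) = -6 + ((32 - 15) + 143/127) = -6 + (17 + 143/127) = -6 + 2302/127 = 1540/127 ≈ 12.126)
E = 17 (E = 17 + 0 = 17)
s(N) = 4*N
g*s(E) = 1540*(4*17)/127 = (1540/127)*68 = 104720/127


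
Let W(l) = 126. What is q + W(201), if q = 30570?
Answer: 30696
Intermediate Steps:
q + W(201) = 30570 + 126 = 30696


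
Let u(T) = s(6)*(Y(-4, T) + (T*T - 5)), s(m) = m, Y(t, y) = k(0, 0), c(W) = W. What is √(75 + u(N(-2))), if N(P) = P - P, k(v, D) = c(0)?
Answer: 3*√5 ≈ 6.7082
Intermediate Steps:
k(v, D) = 0
N(P) = 0
Y(t, y) = 0
u(T) = -30 + 6*T² (u(T) = 6*(0 + (T*T - 5)) = 6*(0 + (T² - 5)) = 6*(0 + (-5 + T²)) = 6*(-5 + T²) = -30 + 6*T²)
√(75 + u(N(-2))) = √(75 + (-30 + 6*0²)) = √(75 + (-30 + 6*0)) = √(75 + (-30 + 0)) = √(75 - 30) = √45 = 3*√5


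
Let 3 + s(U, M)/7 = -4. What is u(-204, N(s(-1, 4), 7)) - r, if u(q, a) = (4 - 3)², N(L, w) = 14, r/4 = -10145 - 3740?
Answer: 55541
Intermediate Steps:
s(U, M) = -49 (s(U, M) = -21 + 7*(-4) = -21 - 28 = -49)
r = -55540 (r = 4*(-10145 - 3740) = 4*(-13885) = -55540)
u(q, a) = 1 (u(q, a) = 1² = 1)
u(-204, N(s(-1, 4), 7)) - r = 1 - 1*(-55540) = 1 + 55540 = 55541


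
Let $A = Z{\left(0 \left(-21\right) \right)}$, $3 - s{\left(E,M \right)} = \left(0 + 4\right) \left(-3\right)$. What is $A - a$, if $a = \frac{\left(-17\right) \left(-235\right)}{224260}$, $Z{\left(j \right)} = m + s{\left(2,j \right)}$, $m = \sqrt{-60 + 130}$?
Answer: $\frac{671981}{44852} + \sqrt{70} \approx 23.349$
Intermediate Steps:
$s{\left(E,M \right)} = 15$ ($s{\left(E,M \right)} = 3 - \left(0 + 4\right) \left(-3\right) = 3 - 4 \left(-3\right) = 3 - -12 = 3 + 12 = 15$)
$m = \sqrt{70} \approx 8.3666$
$Z{\left(j \right)} = 15 + \sqrt{70}$ ($Z{\left(j \right)} = \sqrt{70} + 15 = 15 + \sqrt{70}$)
$a = \frac{799}{44852}$ ($a = 3995 \cdot \frac{1}{224260} = \frac{799}{44852} \approx 0.017814$)
$A = 15 + \sqrt{70} \approx 23.367$
$A - a = \left(15 + \sqrt{70}\right) - \frac{799}{44852} = \frac{671981}{44852} + \sqrt{70}$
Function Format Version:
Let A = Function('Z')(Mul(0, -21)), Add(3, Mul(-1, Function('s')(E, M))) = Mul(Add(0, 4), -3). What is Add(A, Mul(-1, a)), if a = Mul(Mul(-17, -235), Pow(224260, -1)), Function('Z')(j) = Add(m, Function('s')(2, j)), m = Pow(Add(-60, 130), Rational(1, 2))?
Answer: Add(Rational(671981, 44852), Pow(70, Rational(1, 2))) ≈ 23.349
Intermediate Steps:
Function('s')(E, M) = 15 (Function('s')(E, M) = Add(3, Mul(-1, Mul(Add(0, 4), -3))) = Add(3, Mul(-1, Mul(4, -3))) = Add(3, Mul(-1, -12)) = Add(3, 12) = 15)
m = Pow(70, Rational(1, 2)) ≈ 8.3666
Function('Z')(j) = Add(15, Pow(70, Rational(1, 2))) (Function('Z')(j) = Add(Pow(70, Rational(1, 2)), 15) = Add(15, Pow(70, Rational(1, 2))))
a = Rational(799, 44852) (a = Mul(3995, Rational(1, 224260)) = Rational(799, 44852) ≈ 0.017814)
A = Add(15, Pow(70, Rational(1, 2))) ≈ 23.367
Add(A, Mul(-1, a)) = Add(Add(15, Pow(70, Rational(1, 2))), Mul(-1, Rational(799, 44852))) = Add(Add(15, Pow(70, Rational(1, 2))), Rational(-799, 44852)) = Add(Rational(671981, 44852), Pow(70, Rational(1, 2)))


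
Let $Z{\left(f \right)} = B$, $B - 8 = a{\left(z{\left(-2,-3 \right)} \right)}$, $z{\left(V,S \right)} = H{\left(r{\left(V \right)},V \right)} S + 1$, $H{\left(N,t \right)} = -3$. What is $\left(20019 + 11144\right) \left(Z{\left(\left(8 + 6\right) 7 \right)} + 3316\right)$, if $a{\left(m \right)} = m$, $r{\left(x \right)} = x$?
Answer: $103897442$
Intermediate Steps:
$z{\left(V,S \right)} = 1 - 3 S$ ($z{\left(V,S \right)} = - 3 S + 1 = 1 - 3 S$)
$B = 18$ ($B = 8 + \left(1 - -9\right) = 8 + \left(1 + 9\right) = 8 + 10 = 18$)
$Z{\left(f \right)} = 18$
$\left(20019 + 11144\right) \left(Z{\left(\left(8 + 6\right) 7 \right)} + 3316\right) = \left(20019 + 11144\right) \left(18 + 3316\right) = 31163 \cdot 3334 = 103897442$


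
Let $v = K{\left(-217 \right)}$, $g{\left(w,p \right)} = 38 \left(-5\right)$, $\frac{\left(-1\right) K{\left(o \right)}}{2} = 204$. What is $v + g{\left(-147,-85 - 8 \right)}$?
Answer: $-598$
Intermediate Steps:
$K{\left(o \right)} = -408$ ($K{\left(o \right)} = \left(-2\right) 204 = -408$)
$g{\left(w,p \right)} = -190$
$v = -408$
$v + g{\left(-147,-85 - 8 \right)} = -408 - 190 = -598$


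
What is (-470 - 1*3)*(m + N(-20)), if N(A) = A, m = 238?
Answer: -103114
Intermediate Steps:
(-470 - 1*3)*(m + N(-20)) = (-470 - 1*3)*(238 - 20) = (-470 - 3)*218 = -473*218 = -103114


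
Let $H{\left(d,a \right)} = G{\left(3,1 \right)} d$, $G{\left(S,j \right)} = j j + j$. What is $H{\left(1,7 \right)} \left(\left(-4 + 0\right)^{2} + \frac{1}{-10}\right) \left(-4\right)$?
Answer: $- \frac{636}{5} \approx -127.2$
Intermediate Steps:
$G{\left(S,j \right)} = j + j^{2}$ ($G{\left(S,j \right)} = j^{2} + j = j + j^{2}$)
$H{\left(d,a \right)} = 2 d$ ($H{\left(d,a \right)} = 1 \left(1 + 1\right) d = 1 \cdot 2 d = 2 d$)
$H{\left(1,7 \right)} \left(\left(-4 + 0\right)^{2} + \frac{1}{-10}\right) \left(-4\right) = 2 \cdot 1 \left(\left(-4 + 0\right)^{2} + \frac{1}{-10}\right) \left(-4\right) = 2 \left(\left(-4\right)^{2} - \frac{1}{10}\right) \left(-4\right) = 2 \left(16 - \frac{1}{10}\right) \left(-4\right) = 2 \cdot \frac{159}{10} \left(-4\right) = \frac{159}{5} \left(-4\right) = - \frac{636}{5}$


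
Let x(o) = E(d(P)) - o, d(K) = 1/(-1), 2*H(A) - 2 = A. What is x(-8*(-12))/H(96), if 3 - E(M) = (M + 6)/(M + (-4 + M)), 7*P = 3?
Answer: -79/42 ≈ -1.8810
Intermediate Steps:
H(A) = 1 + A/2
P = 3/7 (P = (1/7)*3 = 3/7 ≈ 0.42857)
d(K) = -1
E(M) = 3 - (6 + M)/(-4 + 2*M) (E(M) = 3 - (M + 6)/(M + (-4 + M)) = 3 - (6 + M)/(-4 + 2*M))
x(o) = 23/6 - o (x(o) = (-18 + 5*(-1))/(2*(-2 - 1)) - o = (1/2)*(-18 - 5)/(-3) - o = (1/2)*(-1/3)*(-23) - o = 23/6 - o)
x(-8*(-12))/H(96) = (23/6 - (-8)*(-12))/(1 + (1/2)*96) = (23/6 - 1*96)/(1 + 48) = (23/6 - 96)/49 = -553/6*1/49 = -79/42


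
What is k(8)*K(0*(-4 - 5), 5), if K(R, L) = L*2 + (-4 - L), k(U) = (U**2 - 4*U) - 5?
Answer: 27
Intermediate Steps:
k(U) = -5 + U**2 - 4*U
K(R, L) = -4 + L (K(R, L) = 2*L + (-4 - L) = -4 + L)
k(8)*K(0*(-4 - 5), 5) = (-5 + 8**2 - 4*8)*(-4 + 5) = (-5 + 64 - 32)*1 = 27*1 = 27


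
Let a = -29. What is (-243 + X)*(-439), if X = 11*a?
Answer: 246718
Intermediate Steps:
X = -319 (X = 11*(-29) = -319)
(-243 + X)*(-439) = (-243 - 319)*(-439) = -562*(-439) = 246718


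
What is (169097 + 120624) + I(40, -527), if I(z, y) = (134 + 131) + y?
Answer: 289459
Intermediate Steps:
I(z, y) = 265 + y
(169097 + 120624) + I(40, -527) = (169097 + 120624) + (265 - 527) = 289721 - 262 = 289459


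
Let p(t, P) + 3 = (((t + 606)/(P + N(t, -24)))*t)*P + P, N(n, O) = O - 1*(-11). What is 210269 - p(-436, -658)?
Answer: 190304990/671 ≈ 2.8361e+5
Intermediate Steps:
N(n, O) = 11 + O (N(n, O) = O + 11 = 11 + O)
p(t, P) = -3 + P + P*t*(606 + t)/(-13 + P) (p(t, P) = -3 + ((((t + 606)/(P + (11 - 24)))*t)*P + P) = -3 + ((((606 + t)/(P - 13))*t)*P + P) = -3 + ((((606 + t)/(-13 + P))*t)*P + P) = -3 + ((t*(606 + t)/(-13 + P))*P + P) = -3 + (P*t*(606 + t)/(-13 + P) + P) = -3 + (P + P*t*(606 + t)/(-13 + P)) = -3 + P + P*t*(606 + t)/(-13 + P))
210269 - p(-436, -658) = 210269 - (39 + (-658)² - 16*(-658) - 658*(-436)² + 606*(-658)*(-436))/(-13 - 658) = 210269 - (39 + 432964 + 10528 - 658*190096 + 173854128)/(-671) = 210269 - (-1)*(39 + 432964 + 10528 - 125083168 + 173854128)/671 = 210269 - (-1)*49214491/671 = 210269 - 1*(-49214491/671) = 210269 + 49214491/671 = 190304990/671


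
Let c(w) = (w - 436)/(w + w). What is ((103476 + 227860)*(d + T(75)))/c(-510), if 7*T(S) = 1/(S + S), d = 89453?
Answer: 529056141495512/16555 ≈ 3.1957e+10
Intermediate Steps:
T(S) = 1/(14*S) (T(S) = 1/(7*(S + S)) = 1/(7*((2*S))) = (1/(2*S))/7 = 1/(14*S))
c(w) = (-436 + w)/(2*w) (c(w) = (-436 + w)/((2*w)) = (-436 + w)*(1/(2*w)) = (-436 + w)/(2*w))
((103476 + 227860)*(d + T(75)))/c(-510) = ((103476 + 227860)*(89453 + (1/14)/75))/(((½)*(-436 - 510)/(-510))) = (331336*(89453 + (1/14)*(1/75)))/(((½)*(-1/510)*(-946))) = (331336*(89453 + 1/1050))/(473/510) = (331336*(93925651/1050))*(510/473) = (15560474749868/525)*(510/473) = 529056141495512/16555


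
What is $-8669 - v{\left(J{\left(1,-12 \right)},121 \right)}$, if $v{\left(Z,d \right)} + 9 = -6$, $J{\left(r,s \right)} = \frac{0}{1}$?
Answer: $-8654$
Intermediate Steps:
$J{\left(r,s \right)} = 0$ ($J{\left(r,s \right)} = 0 \cdot 1 = 0$)
$v{\left(Z,d \right)} = -15$ ($v{\left(Z,d \right)} = -9 - 6 = -15$)
$-8669 - v{\left(J{\left(1,-12 \right)},121 \right)} = -8669 - -15 = -8669 + 15 = -8654$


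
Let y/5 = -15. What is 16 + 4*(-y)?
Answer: 316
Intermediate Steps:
y = -75 (y = 5*(-15) = -75)
16 + 4*(-y) = 16 + 4*(-1*(-75)) = 16 + 4*75 = 16 + 300 = 316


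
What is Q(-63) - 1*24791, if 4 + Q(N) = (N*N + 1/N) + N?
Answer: -1316008/63 ≈ -20889.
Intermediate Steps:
Q(N) = -4 + N + 1/N + N² (Q(N) = -4 + ((N*N + 1/N) + N) = -4 + ((N² + 1/N) + N) = -4 + ((1/N + N²) + N) = -4 + (N + 1/N + N²) = -4 + N + 1/N + N²)
Q(-63) - 1*24791 = (-4 - 63 + 1/(-63) + (-63)²) - 1*24791 = (-4 - 63 - 1/63 + 3969) - 24791 = 245825/63 - 24791 = -1316008/63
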